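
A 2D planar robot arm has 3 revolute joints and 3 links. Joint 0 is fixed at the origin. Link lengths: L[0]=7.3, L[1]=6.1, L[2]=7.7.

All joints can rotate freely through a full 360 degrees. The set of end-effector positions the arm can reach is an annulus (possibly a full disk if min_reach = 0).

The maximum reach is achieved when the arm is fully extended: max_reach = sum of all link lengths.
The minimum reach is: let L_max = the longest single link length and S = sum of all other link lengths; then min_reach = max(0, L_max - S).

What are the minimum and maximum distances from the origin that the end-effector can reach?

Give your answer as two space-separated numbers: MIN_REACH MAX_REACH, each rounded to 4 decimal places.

Answer: 0.0000 21.1000

Derivation:
Link lengths: [7.3, 6.1, 7.7]
max_reach = 7.3 + 6.1 + 7.7 = 21.1
L_max = max([7.3, 6.1, 7.7]) = 7.7
S (sum of others) = 21.1 - 7.7 = 13.4
min_reach = max(0, 7.7 - 13.4) = max(0, -5.7) = 0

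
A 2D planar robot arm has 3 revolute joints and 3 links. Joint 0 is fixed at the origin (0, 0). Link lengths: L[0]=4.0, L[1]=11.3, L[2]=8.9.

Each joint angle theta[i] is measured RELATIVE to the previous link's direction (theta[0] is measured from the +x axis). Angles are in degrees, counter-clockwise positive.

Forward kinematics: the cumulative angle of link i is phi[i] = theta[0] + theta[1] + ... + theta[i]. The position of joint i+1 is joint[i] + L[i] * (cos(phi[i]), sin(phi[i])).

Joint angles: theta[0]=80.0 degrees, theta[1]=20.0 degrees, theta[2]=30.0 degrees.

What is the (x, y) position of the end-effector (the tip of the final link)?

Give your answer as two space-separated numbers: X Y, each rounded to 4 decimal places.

joint[0] = (0.0000, 0.0000)  (base)
link 0: phi[0] = 80 = 80 deg
  cos(80 deg) = 0.1736, sin(80 deg) = 0.9848
  joint[1] = (0.0000, 0.0000) + 4 * (0.1736, 0.9848) = (0.0000 + 0.6946, 0.0000 + 3.9392) = (0.6946, 3.9392)
link 1: phi[1] = 80 + 20 = 100 deg
  cos(100 deg) = -0.1736, sin(100 deg) = 0.9848
  joint[2] = (0.6946, 3.9392) + 11.3 * (-0.1736, 0.9848) = (0.6946 + -1.9622, 3.9392 + 11.1283) = (-1.2676, 15.0676)
link 2: phi[2] = 80 + 20 + 30 = 130 deg
  cos(130 deg) = -0.6428, sin(130 deg) = 0.7660
  joint[3] = (-1.2676, 15.0676) + 8.9 * (-0.6428, 0.7660) = (-1.2676 + -5.7208, 15.0676 + 6.8178) = (-6.9884, 21.8854)
End effector: (-6.9884, 21.8854)

Answer: -6.9884 21.8854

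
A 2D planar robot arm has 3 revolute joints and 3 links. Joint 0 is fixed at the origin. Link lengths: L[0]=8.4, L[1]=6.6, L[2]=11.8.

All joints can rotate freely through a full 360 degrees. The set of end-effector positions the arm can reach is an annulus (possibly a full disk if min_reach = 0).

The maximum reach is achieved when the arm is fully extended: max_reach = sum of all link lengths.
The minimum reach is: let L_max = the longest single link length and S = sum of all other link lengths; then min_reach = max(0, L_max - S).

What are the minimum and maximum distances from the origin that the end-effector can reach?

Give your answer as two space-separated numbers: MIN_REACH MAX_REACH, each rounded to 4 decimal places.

Answer: 0.0000 26.8000

Derivation:
Link lengths: [8.4, 6.6, 11.8]
max_reach = 8.4 + 6.6 + 11.8 = 26.8
L_max = max([8.4, 6.6, 11.8]) = 11.8
S (sum of others) = 26.8 - 11.8 = 15
min_reach = max(0, 11.8 - 15) = max(0, -3.2) = 0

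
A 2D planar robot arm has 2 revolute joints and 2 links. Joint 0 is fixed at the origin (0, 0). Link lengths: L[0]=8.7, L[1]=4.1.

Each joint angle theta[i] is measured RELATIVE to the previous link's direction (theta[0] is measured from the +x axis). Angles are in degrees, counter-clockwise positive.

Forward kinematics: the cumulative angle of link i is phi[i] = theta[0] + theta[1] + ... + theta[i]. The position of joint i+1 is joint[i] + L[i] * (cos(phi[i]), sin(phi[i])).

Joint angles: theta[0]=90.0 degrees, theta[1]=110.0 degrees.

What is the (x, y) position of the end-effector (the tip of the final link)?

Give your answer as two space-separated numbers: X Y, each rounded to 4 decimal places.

joint[0] = (0.0000, 0.0000)  (base)
link 0: phi[0] = 90 = 90 deg
  cos(90 deg) = 0.0000, sin(90 deg) = 1.0000
  joint[1] = (0.0000, 0.0000) + 8.7 * (0.0000, 1.0000) = (0.0000 + 0.0000, 0.0000 + 8.7000) = (0.0000, 8.7000)
link 1: phi[1] = 90 + 110 = 200 deg
  cos(200 deg) = -0.9397, sin(200 deg) = -0.3420
  joint[2] = (0.0000, 8.7000) + 4.1 * (-0.9397, -0.3420) = (0.0000 + -3.8527, 8.7000 + -1.4023) = (-3.8527, 7.2977)
End effector: (-3.8527, 7.2977)

Answer: -3.8527 7.2977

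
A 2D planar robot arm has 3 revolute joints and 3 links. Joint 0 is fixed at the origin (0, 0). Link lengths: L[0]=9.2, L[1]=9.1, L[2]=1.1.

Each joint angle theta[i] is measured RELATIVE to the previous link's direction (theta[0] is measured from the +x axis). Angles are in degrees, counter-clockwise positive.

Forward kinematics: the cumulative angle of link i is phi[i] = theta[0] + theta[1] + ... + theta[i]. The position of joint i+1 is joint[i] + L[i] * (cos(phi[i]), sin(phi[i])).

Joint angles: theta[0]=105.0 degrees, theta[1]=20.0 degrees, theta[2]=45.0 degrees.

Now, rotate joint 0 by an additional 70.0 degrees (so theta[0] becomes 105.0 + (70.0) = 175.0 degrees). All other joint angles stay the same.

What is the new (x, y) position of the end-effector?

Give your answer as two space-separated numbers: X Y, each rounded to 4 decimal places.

joint[0] = (0.0000, 0.0000)  (base)
link 0: phi[0] = 175 = 175 deg
  cos(175 deg) = -0.9962, sin(175 deg) = 0.0872
  joint[1] = (0.0000, 0.0000) + 9.2 * (-0.9962, 0.0872) = (0.0000 + -9.1650, 0.0000 + 0.8018) = (-9.1650, 0.8018)
link 1: phi[1] = 175 + 20 = 195 deg
  cos(195 deg) = -0.9659, sin(195 deg) = -0.2588
  joint[2] = (-9.1650, 0.8018) + 9.1 * (-0.9659, -0.2588) = (-9.1650 + -8.7899, 0.8018 + -2.3553) = (-17.9549, -1.5534)
link 2: phi[2] = 175 + 20 + 45 = 240 deg
  cos(240 deg) = -0.5000, sin(240 deg) = -0.8660
  joint[3] = (-17.9549, -1.5534) + 1.1 * (-0.5000, -0.8660) = (-17.9549 + -0.5500, -1.5534 + -0.9526) = (-18.5049, -2.5060)
End effector: (-18.5049, -2.5060)

Answer: -18.5049 -2.5060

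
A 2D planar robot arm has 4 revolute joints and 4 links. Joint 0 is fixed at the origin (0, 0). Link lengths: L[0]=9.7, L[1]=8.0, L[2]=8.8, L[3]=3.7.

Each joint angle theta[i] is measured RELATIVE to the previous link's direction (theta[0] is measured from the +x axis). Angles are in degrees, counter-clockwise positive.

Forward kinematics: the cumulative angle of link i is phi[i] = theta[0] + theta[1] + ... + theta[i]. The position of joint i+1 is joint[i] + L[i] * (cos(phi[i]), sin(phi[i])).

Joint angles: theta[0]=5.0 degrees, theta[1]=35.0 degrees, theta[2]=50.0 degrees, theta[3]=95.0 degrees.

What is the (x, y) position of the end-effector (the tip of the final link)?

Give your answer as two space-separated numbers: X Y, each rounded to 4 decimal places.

joint[0] = (0.0000, 0.0000)  (base)
link 0: phi[0] = 5 = 5 deg
  cos(5 deg) = 0.9962, sin(5 deg) = 0.0872
  joint[1] = (0.0000, 0.0000) + 9.7 * (0.9962, 0.0872) = (0.0000 + 9.6631, 0.0000 + 0.8454) = (9.6631, 0.8454)
link 1: phi[1] = 5 + 35 = 40 deg
  cos(40 deg) = 0.7660, sin(40 deg) = 0.6428
  joint[2] = (9.6631, 0.8454) + 8 * (0.7660, 0.6428) = (9.6631 + 6.1284, 0.8454 + 5.1423) = (15.7914, 5.9877)
link 2: phi[2] = 5 + 35 + 50 = 90 deg
  cos(90 deg) = 0.0000, sin(90 deg) = 1.0000
  joint[3] = (15.7914, 5.9877) + 8.8 * (0.0000, 1.0000) = (15.7914 + 0.0000, 5.9877 + 8.8000) = (15.7914, 14.7877)
link 3: phi[3] = 5 + 35 + 50 + 95 = 185 deg
  cos(185 deg) = -0.9962, sin(185 deg) = -0.0872
  joint[4] = (15.7914, 14.7877) + 3.7 * (-0.9962, -0.0872) = (15.7914 + -3.6859, 14.7877 + -0.3225) = (12.1055, 14.4652)
End effector: (12.1055, 14.4652)

Answer: 12.1055 14.4652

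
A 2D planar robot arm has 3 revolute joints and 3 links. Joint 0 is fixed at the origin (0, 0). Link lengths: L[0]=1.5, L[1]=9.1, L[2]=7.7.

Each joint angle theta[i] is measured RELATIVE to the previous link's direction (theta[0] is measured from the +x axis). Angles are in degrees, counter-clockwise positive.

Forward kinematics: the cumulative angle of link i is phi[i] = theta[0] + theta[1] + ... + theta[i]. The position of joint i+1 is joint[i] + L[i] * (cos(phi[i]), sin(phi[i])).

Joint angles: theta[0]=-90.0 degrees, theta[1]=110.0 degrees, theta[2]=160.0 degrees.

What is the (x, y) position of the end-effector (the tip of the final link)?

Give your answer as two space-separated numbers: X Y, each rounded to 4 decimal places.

joint[0] = (0.0000, 0.0000)  (base)
link 0: phi[0] = -90 = -90 deg
  cos(-90 deg) = 0.0000, sin(-90 deg) = -1.0000
  joint[1] = (0.0000, 0.0000) + 1.5 * (0.0000, -1.0000) = (0.0000 + 0.0000, 0.0000 + -1.5000) = (0.0000, -1.5000)
link 1: phi[1] = -90 + 110 = 20 deg
  cos(20 deg) = 0.9397, sin(20 deg) = 0.3420
  joint[2] = (0.0000, -1.5000) + 9.1 * (0.9397, 0.3420) = (0.0000 + 8.5512, -1.5000 + 3.1124) = (8.5512, 1.6124)
link 2: phi[2] = -90 + 110 + 160 = 180 deg
  cos(180 deg) = -1.0000, sin(180 deg) = 0.0000
  joint[3] = (8.5512, 1.6124) + 7.7 * (-1.0000, 0.0000) = (8.5512 + -7.7000, 1.6124 + 0.0000) = (0.8512, 1.6124)
End effector: (0.8512, 1.6124)

Answer: 0.8512 1.6124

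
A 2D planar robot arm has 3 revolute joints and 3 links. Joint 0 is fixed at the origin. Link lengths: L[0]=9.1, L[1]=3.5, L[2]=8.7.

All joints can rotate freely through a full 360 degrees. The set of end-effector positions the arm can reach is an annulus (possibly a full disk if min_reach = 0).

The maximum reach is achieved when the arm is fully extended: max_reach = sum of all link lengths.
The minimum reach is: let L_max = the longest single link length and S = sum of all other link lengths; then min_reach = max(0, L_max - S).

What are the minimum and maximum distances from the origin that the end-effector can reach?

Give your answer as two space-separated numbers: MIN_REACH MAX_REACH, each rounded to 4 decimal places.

Answer: 0.0000 21.3000

Derivation:
Link lengths: [9.1, 3.5, 8.7]
max_reach = 9.1 + 3.5 + 8.7 = 21.3
L_max = max([9.1, 3.5, 8.7]) = 9.1
S (sum of others) = 21.3 - 9.1 = 12.2
min_reach = max(0, 9.1 - 12.2) = max(0, -3.1) = 0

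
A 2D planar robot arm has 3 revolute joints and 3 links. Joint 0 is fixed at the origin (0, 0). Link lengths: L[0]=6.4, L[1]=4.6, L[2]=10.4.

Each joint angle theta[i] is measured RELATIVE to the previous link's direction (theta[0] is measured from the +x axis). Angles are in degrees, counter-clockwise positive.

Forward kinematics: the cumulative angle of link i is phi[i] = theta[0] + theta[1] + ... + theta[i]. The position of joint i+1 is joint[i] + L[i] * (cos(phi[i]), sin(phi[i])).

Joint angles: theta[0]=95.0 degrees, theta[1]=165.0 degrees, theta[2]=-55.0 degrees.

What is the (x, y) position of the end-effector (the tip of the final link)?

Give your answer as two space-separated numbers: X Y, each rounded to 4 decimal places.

Answer: -10.7822 -2.5497

Derivation:
joint[0] = (0.0000, 0.0000)  (base)
link 0: phi[0] = 95 = 95 deg
  cos(95 deg) = -0.0872, sin(95 deg) = 0.9962
  joint[1] = (0.0000, 0.0000) + 6.4 * (-0.0872, 0.9962) = (0.0000 + -0.5578, 0.0000 + 6.3756) = (-0.5578, 6.3756)
link 1: phi[1] = 95 + 165 = 260 deg
  cos(260 deg) = -0.1736, sin(260 deg) = -0.9848
  joint[2] = (-0.5578, 6.3756) + 4.6 * (-0.1736, -0.9848) = (-0.5578 + -0.7988, 6.3756 + -4.5301) = (-1.3566, 1.8455)
link 2: phi[2] = 95 + 165 + -55 = 205 deg
  cos(205 deg) = -0.9063, sin(205 deg) = -0.4226
  joint[3] = (-1.3566, 1.8455) + 10.4 * (-0.9063, -0.4226) = (-1.3566 + -9.4256, 1.8455 + -4.3952) = (-10.7822, -2.5497)
End effector: (-10.7822, -2.5497)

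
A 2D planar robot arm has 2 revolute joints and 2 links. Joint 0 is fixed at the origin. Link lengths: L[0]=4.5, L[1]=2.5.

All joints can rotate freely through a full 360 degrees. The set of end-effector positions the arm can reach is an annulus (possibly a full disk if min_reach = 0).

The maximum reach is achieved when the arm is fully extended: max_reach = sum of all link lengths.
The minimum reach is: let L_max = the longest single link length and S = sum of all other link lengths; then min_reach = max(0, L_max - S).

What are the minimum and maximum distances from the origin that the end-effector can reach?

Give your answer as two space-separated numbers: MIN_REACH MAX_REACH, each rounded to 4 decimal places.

Answer: 2.0000 7.0000

Derivation:
Link lengths: [4.5, 2.5]
max_reach = 4.5 + 2.5 = 7
L_max = max([4.5, 2.5]) = 4.5
S (sum of others) = 7 - 4.5 = 2.5
min_reach = max(0, 4.5 - 2.5) = max(0, 2) = 2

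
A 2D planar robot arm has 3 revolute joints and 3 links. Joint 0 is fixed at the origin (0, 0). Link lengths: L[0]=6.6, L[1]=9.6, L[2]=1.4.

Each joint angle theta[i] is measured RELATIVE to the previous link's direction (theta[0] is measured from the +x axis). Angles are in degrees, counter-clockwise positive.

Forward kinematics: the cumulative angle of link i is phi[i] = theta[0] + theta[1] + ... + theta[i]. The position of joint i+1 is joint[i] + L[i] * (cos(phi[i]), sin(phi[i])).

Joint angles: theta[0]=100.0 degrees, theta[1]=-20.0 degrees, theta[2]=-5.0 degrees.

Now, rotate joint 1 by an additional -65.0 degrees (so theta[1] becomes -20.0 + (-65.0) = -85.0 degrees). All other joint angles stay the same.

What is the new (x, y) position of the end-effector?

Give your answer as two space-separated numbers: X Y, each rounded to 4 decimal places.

joint[0] = (0.0000, 0.0000)  (base)
link 0: phi[0] = 100 = 100 deg
  cos(100 deg) = -0.1736, sin(100 deg) = 0.9848
  joint[1] = (0.0000, 0.0000) + 6.6 * (-0.1736, 0.9848) = (0.0000 + -1.1461, 0.0000 + 6.4997) = (-1.1461, 6.4997)
link 1: phi[1] = 100 + -85 = 15 deg
  cos(15 deg) = 0.9659, sin(15 deg) = 0.2588
  joint[2] = (-1.1461, 6.4997) + 9.6 * (0.9659, 0.2588) = (-1.1461 + 9.2729, 6.4997 + 2.4847) = (8.1268, 8.9844)
link 2: phi[2] = 100 + -85 + -5 = 10 deg
  cos(10 deg) = 0.9848, sin(10 deg) = 0.1736
  joint[3] = (8.1268, 8.9844) + 1.4 * (0.9848, 0.1736) = (8.1268 + 1.3787, 8.9844 + 0.2431) = (9.5055, 9.2275)
End effector: (9.5055, 9.2275)

Answer: 9.5055 9.2275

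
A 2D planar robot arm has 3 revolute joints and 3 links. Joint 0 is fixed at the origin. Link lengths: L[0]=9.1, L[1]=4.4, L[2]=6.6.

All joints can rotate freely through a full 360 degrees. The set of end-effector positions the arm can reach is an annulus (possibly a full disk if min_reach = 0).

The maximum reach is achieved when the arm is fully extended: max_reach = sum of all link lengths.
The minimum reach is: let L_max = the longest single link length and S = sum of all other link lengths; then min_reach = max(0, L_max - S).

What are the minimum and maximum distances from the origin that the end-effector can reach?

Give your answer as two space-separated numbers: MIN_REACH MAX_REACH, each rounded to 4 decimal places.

Link lengths: [9.1, 4.4, 6.6]
max_reach = 9.1 + 4.4 + 6.6 = 20.1
L_max = max([9.1, 4.4, 6.6]) = 9.1
S (sum of others) = 20.1 - 9.1 = 11
min_reach = max(0, 9.1 - 11) = max(0, -1.9) = 0

Answer: 0.0000 20.1000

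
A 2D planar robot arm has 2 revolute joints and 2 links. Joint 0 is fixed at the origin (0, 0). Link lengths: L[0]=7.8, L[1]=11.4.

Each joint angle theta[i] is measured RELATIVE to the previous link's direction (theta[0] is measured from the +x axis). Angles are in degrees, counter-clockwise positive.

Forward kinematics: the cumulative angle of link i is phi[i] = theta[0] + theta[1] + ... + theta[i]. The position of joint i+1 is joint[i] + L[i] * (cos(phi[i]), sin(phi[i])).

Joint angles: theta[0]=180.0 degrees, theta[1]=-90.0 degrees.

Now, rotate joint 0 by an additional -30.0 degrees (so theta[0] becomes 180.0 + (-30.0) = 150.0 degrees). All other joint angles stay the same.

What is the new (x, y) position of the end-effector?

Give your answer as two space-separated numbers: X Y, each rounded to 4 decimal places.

Answer: -1.0550 13.7727

Derivation:
joint[0] = (0.0000, 0.0000)  (base)
link 0: phi[0] = 150 = 150 deg
  cos(150 deg) = -0.8660, sin(150 deg) = 0.5000
  joint[1] = (0.0000, 0.0000) + 7.8 * (-0.8660, 0.5000) = (0.0000 + -6.7550, 0.0000 + 3.9000) = (-6.7550, 3.9000)
link 1: phi[1] = 150 + -90 = 60 deg
  cos(60 deg) = 0.5000, sin(60 deg) = 0.8660
  joint[2] = (-6.7550, 3.9000) + 11.4 * (0.5000, 0.8660) = (-6.7550 + 5.7000, 3.9000 + 9.8727) = (-1.0550, 13.7727)
End effector: (-1.0550, 13.7727)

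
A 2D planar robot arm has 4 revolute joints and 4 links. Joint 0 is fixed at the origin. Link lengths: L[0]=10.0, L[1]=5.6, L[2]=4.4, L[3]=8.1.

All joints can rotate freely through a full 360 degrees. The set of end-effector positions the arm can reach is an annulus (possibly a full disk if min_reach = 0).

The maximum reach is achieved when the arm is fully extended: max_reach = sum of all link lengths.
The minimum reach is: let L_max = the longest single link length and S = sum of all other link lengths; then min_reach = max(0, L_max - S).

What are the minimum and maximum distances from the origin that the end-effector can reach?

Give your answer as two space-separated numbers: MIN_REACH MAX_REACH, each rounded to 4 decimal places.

Answer: 0.0000 28.1000

Derivation:
Link lengths: [10.0, 5.6, 4.4, 8.1]
max_reach = 10 + 5.6 + 4.4 + 8.1 = 28.1
L_max = max([10.0, 5.6, 4.4, 8.1]) = 10
S (sum of others) = 28.1 - 10 = 18.1
min_reach = max(0, 10 - 18.1) = max(0, -8.1) = 0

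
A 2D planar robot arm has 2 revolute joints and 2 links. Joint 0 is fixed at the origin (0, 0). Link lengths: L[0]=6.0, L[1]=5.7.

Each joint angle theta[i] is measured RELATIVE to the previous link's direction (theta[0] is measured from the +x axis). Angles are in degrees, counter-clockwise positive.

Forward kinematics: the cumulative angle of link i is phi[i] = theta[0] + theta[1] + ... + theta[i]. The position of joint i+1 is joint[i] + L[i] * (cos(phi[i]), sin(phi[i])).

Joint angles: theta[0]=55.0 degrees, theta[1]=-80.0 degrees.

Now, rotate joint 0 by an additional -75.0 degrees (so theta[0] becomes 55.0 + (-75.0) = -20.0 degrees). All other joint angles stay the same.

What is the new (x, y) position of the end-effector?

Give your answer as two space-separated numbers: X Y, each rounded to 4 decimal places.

Answer: 4.6484 -7.6655

Derivation:
joint[0] = (0.0000, 0.0000)  (base)
link 0: phi[0] = -20 = -20 deg
  cos(-20 deg) = 0.9397, sin(-20 deg) = -0.3420
  joint[1] = (0.0000, 0.0000) + 6 * (0.9397, -0.3420) = (0.0000 + 5.6382, 0.0000 + -2.0521) = (5.6382, -2.0521)
link 1: phi[1] = -20 + -80 = -100 deg
  cos(-100 deg) = -0.1736, sin(-100 deg) = -0.9848
  joint[2] = (5.6382, -2.0521) + 5.7 * (-0.1736, -0.9848) = (5.6382 + -0.9898, -2.0521 + -5.6134) = (4.6484, -7.6655)
End effector: (4.6484, -7.6655)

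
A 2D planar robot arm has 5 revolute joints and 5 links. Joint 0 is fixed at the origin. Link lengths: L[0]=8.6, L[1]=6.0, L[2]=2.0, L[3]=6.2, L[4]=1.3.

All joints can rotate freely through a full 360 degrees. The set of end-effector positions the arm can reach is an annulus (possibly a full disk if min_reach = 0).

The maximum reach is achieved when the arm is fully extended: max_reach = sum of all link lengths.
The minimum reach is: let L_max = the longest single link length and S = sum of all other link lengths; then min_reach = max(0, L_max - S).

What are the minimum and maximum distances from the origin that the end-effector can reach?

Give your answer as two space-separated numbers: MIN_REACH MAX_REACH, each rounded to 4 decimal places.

Link lengths: [8.6, 6.0, 2.0, 6.2, 1.3]
max_reach = 8.6 + 6 + 2 + 6.2 + 1.3 = 24.1
L_max = max([8.6, 6.0, 2.0, 6.2, 1.3]) = 8.6
S (sum of others) = 24.1 - 8.6 = 15.5
min_reach = max(0, 8.6 - 15.5) = max(0, -6.9) = 0

Answer: 0.0000 24.1000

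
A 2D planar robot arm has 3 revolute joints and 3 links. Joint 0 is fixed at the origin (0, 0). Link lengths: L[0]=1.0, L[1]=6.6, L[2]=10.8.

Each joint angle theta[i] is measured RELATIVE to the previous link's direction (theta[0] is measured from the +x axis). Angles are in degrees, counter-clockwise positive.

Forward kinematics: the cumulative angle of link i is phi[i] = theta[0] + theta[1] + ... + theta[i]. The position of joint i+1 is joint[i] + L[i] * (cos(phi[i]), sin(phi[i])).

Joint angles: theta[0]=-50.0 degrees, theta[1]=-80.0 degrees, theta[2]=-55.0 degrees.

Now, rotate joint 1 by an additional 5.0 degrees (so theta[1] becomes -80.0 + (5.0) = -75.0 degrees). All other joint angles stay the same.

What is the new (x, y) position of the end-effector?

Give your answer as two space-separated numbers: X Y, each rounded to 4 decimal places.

Answer: -13.9428 -6.1724

Derivation:
joint[0] = (0.0000, 0.0000)  (base)
link 0: phi[0] = -50 = -50 deg
  cos(-50 deg) = 0.6428, sin(-50 deg) = -0.7660
  joint[1] = (0.0000, 0.0000) + 1 * (0.6428, -0.7660) = (0.0000 + 0.6428, 0.0000 + -0.7660) = (0.6428, -0.7660)
link 1: phi[1] = -50 + -75 = -125 deg
  cos(-125 deg) = -0.5736, sin(-125 deg) = -0.8192
  joint[2] = (0.6428, -0.7660) + 6.6 * (-0.5736, -0.8192) = (0.6428 + -3.7856, -0.7660 + -5.4064) = (-3.1428, -6.1724)
link 2: phi[2] = -50 + -75 + -55 = -180 deg
  cos(-180 deg) = -1.0000, sin(-180 deg) = -0.0000
  joint[3] = (-3.1428, -6.1724) + 10.8 * (-1.0000, -0.0000) = (-3.1428 + -10.8000, -6.1724 + -0.0000) = (-13.9428, -6.1724)
End effector: (-13.9428, -6.1724)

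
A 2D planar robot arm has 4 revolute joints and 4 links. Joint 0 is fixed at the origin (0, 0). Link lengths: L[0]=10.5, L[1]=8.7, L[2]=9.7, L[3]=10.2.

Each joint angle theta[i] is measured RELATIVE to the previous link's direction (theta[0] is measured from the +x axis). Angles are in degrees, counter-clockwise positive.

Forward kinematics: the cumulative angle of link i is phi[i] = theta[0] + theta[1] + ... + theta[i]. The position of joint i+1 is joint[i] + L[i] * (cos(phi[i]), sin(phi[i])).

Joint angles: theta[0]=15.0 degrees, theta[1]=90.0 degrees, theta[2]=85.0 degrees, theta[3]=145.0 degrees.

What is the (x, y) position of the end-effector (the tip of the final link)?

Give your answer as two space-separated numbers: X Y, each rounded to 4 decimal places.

Answer: 7.5822 5.1261

Derivation:
joint[0] = (0.0000, 0.0000)  (base)
link 0: phi[0] = 15 = 15 deg
  cos(15 deg) = 0.9659, sin(15 deg) = 0.2588
  joint[1] = (0.0000, 0.0000) + 10.5 * (0.9659, 0.2588) = (0.0000 + 10.1422, 0.0000 + 2.7176) = (10.1422, 2.7176)
link 1: phi[1] = 15 + 90 = 105 deg
  cos(105 deg) = -0.2588, sin(105 deg) = 0.9659
  joint[2] = (10.1422, 2.7176) + 8.7 * (-0.2588, 0.9659) = (10.1422 + -2.2517, 2.7176 + 8.4036) = (7.8905, 11.1212)
link 2: phi[2] = 15 + 90 + 85 = 190 deg
  cos(190 deg) = -0.9848, sin(190 deg) = -0.1736
  joint[3] = (7.8905, 11.1212) + 9.7 * (-0.9848, -0.1736) = (7.8905 + -9.5526, 11.1212 + -1.6844) = (-1.6621, 9.4368)
link 3: phi[3] = 15 + 90 + 85 + 145 = 335 deg
  cos(335 deg) = 0.9063, sin(335 deg) = -0.4226
  joint[4] = (-1.6621, 9.4368) + 10.2 * (0.9063, -0.4226) = (-1.6621 + 9.2443, 9.4368 + -4.3107) = (7.5822, 5.1261)
End effector: (7.5822, 5.1261)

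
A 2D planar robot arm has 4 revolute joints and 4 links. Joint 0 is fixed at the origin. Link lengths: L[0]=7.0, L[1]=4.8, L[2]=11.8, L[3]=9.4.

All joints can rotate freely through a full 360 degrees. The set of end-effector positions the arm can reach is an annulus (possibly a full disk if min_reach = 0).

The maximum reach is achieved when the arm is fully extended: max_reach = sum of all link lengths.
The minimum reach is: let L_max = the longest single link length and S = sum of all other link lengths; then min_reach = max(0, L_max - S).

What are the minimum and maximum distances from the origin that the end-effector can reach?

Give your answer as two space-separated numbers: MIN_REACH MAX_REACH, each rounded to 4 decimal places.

Answer: 0.0000 33.0000

Derivation:
Link lengths: [7.0, 4.8, 11.8, 9.4]
max_reach = 7 + 4.8 + 11.8 + 9.4 = 33
L_max = max([7.0, 4.8, 11.8, 9.4]) = 11.8
S (sum of others) = 33 - 11.8 = 21.2
min_reach = max(0, 11.8 - 21.2) = max(0, -9.4) = 0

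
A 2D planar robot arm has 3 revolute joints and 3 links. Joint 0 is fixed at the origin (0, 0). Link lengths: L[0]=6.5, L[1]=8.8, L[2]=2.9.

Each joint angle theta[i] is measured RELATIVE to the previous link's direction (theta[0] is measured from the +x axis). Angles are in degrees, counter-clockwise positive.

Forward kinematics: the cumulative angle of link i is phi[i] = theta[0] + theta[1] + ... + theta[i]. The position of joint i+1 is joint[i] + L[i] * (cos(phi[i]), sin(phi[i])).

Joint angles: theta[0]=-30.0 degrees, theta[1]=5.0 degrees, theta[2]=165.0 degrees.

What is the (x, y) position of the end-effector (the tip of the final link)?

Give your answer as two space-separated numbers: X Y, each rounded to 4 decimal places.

joint[0] = (0.0000, 0.0000)  (base)
link 0: phi[0] = -30 = -30 deg
  cos(-30 deg) = 0.8660, sin(-30 deg) = -0.5000
  joint[1] = (0.0000, 0.0000) + 6.5 * (0.8660, -0.5000) = (0.0000 + 5.6292, 0.0000 + -3.2500) = (5.6292, -3.2500)
link 1: phi[1] = -30 + 5 = -25 deg
  cos(-25 deg) = 0.9063, sin(-25 deg) = -0.4226
  joint[2] = (5.6292, -3.2500) + 8.8 * (0.9063, -0.4226) = (5.6292 + 7.9755, -3.2500 + -3.7190) = (13.6047, -6.9690)
link 2: phi[2] = -30 + 5 + 165 = 140 deg
  cos(140 deg) = -0.7660, sin(140 deg) = 0.6428
  joint[3] = (13.6047, -6.9690) + 2.9 * (-0.7660, 0.6428) = (13.6047 + -2.2215, -6.9690 + 1.8641) = (11.3831, -5.1050)
End effector: (11.3831, -5.1050)

Answer: 11.3831 -5.1050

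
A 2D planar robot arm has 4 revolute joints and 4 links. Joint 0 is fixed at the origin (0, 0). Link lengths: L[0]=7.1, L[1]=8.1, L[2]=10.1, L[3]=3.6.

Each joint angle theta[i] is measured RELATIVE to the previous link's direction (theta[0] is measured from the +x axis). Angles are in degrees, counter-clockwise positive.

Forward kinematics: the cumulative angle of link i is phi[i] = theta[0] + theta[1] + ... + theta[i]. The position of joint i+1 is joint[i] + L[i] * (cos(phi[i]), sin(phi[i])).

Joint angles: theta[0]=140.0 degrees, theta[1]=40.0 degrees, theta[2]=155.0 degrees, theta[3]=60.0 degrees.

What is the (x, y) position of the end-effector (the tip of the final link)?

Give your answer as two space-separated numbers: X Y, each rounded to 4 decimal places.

Answer: -1.4363 2.3602

Derivation:
joint[0] = (0.0000, 0.0000)  (base)
link 0: phi[0] = 140 = 140 deg
  cos(140 deg) = -0.7660, sin(140 deg) = 0.6428
  joint[1] = (0.0000, 0.0000) + 7.1 * (-0.7660, 0.6428) = (0.0000 + -5.4389, 0.0000 + 4.5638) = (-5.4389, 4.5638)
link 1: phi[1] = 140 + 40 = 180 deg
  cos(180 deg) = -1.0000, sin(180 deg) = 0.0000
  joint[2] = (-5.4389, 4.5638) + 8.1 * (-1.0000, 0.0000) = (-5.4389 + -8.1000, 4.5638 + 0.0000) = (-13.5389, 4.5638)
link 2: phi[2] = 140 + 40 + 155 = 335 deg
  cos(335 deg) = 0.9063, sin(335 deg) = -0.4226
  joint[3] = (-13.5389, 4.5638) + 10.1 * (0.9063, -0.4226) = (-13.5389 + 9.1537, 4.5638 + -4.2684) = (-4.3852, 0.2953)
link 3: phi[3] = 140 + 40 + 155 + 60 = 395 deg
  cos(395 deg) = 0.8192, sin(395 deg) = 0.5736
  joint[4] = (-4.3852, 0.2953) + 3.6 * (0.8192, 0.5736) = (-4.3852 + 2.9489, 0.2953 + 2.0649) = (-1.4363, 2.3602)
End effector: (-1.4363, 2.3602)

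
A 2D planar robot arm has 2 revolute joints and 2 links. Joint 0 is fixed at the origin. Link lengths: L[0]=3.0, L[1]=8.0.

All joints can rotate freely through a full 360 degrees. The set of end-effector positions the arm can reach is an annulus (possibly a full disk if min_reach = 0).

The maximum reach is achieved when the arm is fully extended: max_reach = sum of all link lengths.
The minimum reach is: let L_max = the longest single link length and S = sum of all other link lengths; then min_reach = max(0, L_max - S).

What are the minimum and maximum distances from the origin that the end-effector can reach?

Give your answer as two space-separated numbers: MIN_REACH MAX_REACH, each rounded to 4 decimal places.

Link lengths: [3.0, 8.0]
max_reach = 3 + 8 = 11
L_max = max([3.0, 8.0]) = 8
S (sum of others) = 11 - 8 = 3
min_reach = max(0, 8 - 3) = max(0, 5) = 5

Answer: 5.0000 11.0000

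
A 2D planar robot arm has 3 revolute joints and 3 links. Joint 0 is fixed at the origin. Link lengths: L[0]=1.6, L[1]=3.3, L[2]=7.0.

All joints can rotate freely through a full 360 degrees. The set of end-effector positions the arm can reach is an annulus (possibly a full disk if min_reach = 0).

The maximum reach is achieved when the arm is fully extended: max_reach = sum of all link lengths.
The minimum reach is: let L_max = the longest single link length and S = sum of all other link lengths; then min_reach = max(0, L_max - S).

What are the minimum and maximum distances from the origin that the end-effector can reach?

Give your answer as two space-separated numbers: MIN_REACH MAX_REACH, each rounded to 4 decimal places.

Link lengths: [1.6, 3.3, 7.0]
max_reach = 1.6 + 3.3 + 7 = 11.9
L_max = max([1.6, 3.3, 7.0]) = 7
S (sum of others) = 11.9 - 7 = 4.9
min_reach = max(0, 7 - 4.9) = max(0, 2.1) = 2.1

Answer: 2.1000 11.9000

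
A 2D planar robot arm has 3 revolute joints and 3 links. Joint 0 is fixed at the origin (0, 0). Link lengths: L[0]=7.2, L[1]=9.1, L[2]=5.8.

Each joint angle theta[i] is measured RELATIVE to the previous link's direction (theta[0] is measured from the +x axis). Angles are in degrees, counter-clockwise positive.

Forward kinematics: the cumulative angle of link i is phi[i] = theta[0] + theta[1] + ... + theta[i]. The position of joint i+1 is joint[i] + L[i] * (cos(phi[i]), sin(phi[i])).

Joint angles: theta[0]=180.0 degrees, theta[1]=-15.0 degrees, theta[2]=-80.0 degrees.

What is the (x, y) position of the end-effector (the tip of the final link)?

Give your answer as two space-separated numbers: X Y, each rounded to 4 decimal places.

joint[0] = (0.0000, 0.0000)  (base)
link 0: phi[0] = 180 = 180 deg
  cos(180 deg) = -1.0000, sin(180 deg) = 0.0000
  joint[1] = (0.0000, 0.0000) + 7.2 * (-1.0000, 0.0000) = (0.0000 + -7.2000, 0.0000 + 0.0000) = (-7.2000, 0.0000)
link 1: phi[1] = 180 + -15 = 165 deg
  cos(165 deg) = -0.9659, sin(165 deg) = 0.2588
  joint[2] = (-7.2000, 0.0000) + 9.1 * (-0.9659, 0.2588) = (-7.2000 + -8.7899, 0.0000 + 2.3553) = (-15.9899, 2.3553)
link 2: phi[2] = 180 + -15 + -80 = 85 deg
  cos(85 deg) = 0.0872, sin(85 deg) = 0.9962
  joint[3] = (-15.9899, 2.3553) + 5.8 * (0.0872, 0.9962) = (-15.9899 + 0.5055, 2.3553 + 5.7779) = (-15.4844, 8.1332)
End effector: (-15.4844, 8.1332)

Answer: -15.4844 8.1332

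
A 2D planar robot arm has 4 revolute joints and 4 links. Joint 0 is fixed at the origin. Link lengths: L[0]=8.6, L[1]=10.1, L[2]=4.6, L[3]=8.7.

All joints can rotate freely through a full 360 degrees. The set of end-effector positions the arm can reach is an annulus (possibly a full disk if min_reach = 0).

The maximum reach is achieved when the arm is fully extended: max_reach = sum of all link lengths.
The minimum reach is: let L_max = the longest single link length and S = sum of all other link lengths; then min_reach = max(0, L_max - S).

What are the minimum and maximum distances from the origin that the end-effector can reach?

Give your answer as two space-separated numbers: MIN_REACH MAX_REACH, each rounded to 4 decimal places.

Answer: 0.0000 32.0000

Derivation:
Link lengths: [8.6, 10.1, 4.6, 8.7]
max_reach = 8.6 + 10.1 + 4.6 + 8.7 = 32
L_max = max([8.6, 10.1, 4.6, 8.7]) = 10.1
S (sum of others) = 32 - 10.1 = 21.9
min_reach = max(0, 10.1 - 21.9) = max(0, -11.8) = 0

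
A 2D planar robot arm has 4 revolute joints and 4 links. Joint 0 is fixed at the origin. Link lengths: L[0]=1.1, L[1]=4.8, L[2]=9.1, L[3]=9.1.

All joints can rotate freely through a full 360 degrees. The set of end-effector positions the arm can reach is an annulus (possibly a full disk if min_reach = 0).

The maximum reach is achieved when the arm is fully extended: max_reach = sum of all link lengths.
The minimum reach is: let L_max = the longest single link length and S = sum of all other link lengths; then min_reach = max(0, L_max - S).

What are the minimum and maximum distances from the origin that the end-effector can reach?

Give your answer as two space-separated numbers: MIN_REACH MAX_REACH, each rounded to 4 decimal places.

Answer: 0.0000 24.1000

Derivation:
Link lengths: [1.1, 4.8, 9.1, 9.1]
max_reach = 1.1 + 4.8 + 9.1 + 9.1 = 24.1
L_max = max([1.1, 4.8, 9.1, 9.1]) = 9.1
S (sum of others) = 24.1 - 9.1 = 15
min_reach = max(0, 9.1 - 15) = max(0, -5.9) = 0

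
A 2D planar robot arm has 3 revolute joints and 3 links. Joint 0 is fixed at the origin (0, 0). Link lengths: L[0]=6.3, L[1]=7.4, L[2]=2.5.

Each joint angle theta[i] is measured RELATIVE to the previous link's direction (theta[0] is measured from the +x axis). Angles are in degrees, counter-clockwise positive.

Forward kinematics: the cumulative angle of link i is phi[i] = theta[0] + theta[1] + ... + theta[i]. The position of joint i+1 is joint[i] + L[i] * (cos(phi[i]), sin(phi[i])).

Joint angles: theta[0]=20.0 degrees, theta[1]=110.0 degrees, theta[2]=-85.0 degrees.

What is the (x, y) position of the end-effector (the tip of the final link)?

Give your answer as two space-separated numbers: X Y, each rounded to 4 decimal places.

joint[0] = (0.0000, 0.0000)  (base)
link 0: phi[0] = 20 = 20 deg
  cos(20 deg) = 0.9397, sin(20 deg) = 0.3420
  joint[1] = (0.0000, 0.0000) + 6.3 * (0.9397, 0.3420) = (0.0000 + 5.9201, 0.0000 + 2.1547) = (5.9201, 2.1547)
link 1: phi[1] = 20 + 110 = 130 deg
  cos(130 deg) = -0.6428, sin(130 deg) = 0.7660
  joint[2] = (5.9201, 2.1547) + 7.4 * (-0.6428, 0.7660) = (5.9201 + -4.7566, 2.1547 + 5.6687) = (1.1634, 7.8235)
link 2: phi[2] = 20 + 110 + -85 = 45 deg
  cos(45 deg) = 0.7071, sin(45 deg) = 0.7071
  joint[3] = (1.1634, 7.8235) + 2.5 * (0.7071, 0.7071) = (1.1634 + 1.7678, 7.8235 + 1.7678) = (2.9312, 9.5912)
End effector: (2.9312, 9.5912)

Answer: 2.9312 9.5912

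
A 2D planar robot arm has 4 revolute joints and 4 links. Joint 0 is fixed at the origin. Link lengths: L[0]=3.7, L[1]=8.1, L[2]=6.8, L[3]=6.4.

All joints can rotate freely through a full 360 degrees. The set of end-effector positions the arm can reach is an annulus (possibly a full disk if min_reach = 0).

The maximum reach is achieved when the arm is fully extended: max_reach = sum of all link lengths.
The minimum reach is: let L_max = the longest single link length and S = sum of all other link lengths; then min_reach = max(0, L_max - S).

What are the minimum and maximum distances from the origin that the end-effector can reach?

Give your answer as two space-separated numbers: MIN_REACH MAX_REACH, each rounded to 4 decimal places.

Link lengths: [3.7, 8.1, 6.8, 6.4]
max_reach = 3.7 + 8.1 + 6.8 + 6.4 = 25
L_max = max([3.7, 8.1, 6.8, 6.4]) = 8.1
S (sum of others) = 25 - 8.1 = 16.9
min_reach = max(0, 8.1 - 16.9) = max(0, -8.8) = 0

Answer: 0.0000 25.0000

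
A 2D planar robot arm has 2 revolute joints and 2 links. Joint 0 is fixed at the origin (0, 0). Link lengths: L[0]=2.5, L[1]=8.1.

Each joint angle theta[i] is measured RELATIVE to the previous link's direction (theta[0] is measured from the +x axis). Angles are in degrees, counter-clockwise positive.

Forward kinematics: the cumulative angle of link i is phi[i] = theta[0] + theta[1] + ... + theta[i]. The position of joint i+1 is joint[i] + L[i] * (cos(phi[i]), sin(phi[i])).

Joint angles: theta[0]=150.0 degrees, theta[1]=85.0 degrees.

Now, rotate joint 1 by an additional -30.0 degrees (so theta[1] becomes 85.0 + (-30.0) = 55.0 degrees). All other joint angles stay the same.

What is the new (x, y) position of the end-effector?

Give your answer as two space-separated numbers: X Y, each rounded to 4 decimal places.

Answer: -9.5062 -2.1732

Derivation:
joint[0] = (0.0000, 0.0000)  (base)
link 0: phi[0] = 150 = 150 deg
  cos(150 deg) = -0.8660, sin(150 deg) = 0.5000
  joint[1] = (0.0000, 0.0000) + 2.5 * (-0.8660, 0.5000) = (0.0000 + -2.1651, 0.0000 + 1.2500) = (-2.1651, 1.2500)
link 1: phi[1] = 150 + 55 = 205 deg
  cos(205 deg) = -0.9063, sin(205 deg) = -0.4226
  joint[2] = (-2.1651, 1.2500) + 8.1 * (-0.9063, -0.4226) = (-2.1651 + -7.3411, 1.2500 + -3.4232) = (-9.5062, -2.1732)
End effector: (-9.5062, -2.1732)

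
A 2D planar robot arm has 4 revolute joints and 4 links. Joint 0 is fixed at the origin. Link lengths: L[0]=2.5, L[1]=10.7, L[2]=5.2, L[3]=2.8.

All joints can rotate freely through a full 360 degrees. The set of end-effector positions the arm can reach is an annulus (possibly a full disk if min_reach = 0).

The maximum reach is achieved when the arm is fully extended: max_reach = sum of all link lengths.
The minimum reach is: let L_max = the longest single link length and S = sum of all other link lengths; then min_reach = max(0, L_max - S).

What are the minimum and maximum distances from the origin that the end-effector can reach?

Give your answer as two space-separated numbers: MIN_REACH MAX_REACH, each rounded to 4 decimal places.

Link lengths: [2.5, 10.7, 5.2, 2.8]
max_reach = 2.5 + 10.7 + 5.2 + 2.8 = 21.2
L_max = max([2.5, 10.7, 5.2, 2.8]) = 10.7
S (sum of others) = 21.2 - 10.7 = 10.5
min_reach = max(0, 10.7 - 10.5) = max(0, 0.2) = 0.2

Answer: 0.2000 21.2000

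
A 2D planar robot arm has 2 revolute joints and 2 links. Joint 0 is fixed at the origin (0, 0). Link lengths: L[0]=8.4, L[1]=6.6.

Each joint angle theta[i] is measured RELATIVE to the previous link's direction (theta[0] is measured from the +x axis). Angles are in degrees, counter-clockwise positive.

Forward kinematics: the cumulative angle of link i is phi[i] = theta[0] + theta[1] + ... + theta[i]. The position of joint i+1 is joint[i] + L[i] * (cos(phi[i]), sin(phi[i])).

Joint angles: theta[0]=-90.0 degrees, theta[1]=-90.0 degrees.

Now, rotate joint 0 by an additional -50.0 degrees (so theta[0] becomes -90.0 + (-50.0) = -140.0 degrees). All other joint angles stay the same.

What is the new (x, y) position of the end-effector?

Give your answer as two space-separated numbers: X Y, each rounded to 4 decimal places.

Answer: -10.6772 -0.3435

Derivation:
joint[0] = (0.0000, 0.0000)  (base)
link 0: phi[0] = -140 = -140 deg
  cos(-140 deg) = -0.7660, sin(-140 deg) = -0.6428
  joint[1] = (0.0000, 0.0000) + 8.4 * (-0.7660, -0.6428) = (0.0000 + -6.4348, 0.0000 + -5.3994) = (-6.4348, -5.3994)
link 1: phi[1] = -140 + -90 = -230 deg
  cos(-230 deg) = -0.6428, sin(-230 deg) = 0.7660
  joint[2] = (-6.4348, -5.3994) + 6.6 * (-0.6428, 0.7660) = (-6.4348 + -4.2424, -5.3994 + 5.0559) = (-10.6772, -0.3435)
End effector: (-10.6772, -0.3435)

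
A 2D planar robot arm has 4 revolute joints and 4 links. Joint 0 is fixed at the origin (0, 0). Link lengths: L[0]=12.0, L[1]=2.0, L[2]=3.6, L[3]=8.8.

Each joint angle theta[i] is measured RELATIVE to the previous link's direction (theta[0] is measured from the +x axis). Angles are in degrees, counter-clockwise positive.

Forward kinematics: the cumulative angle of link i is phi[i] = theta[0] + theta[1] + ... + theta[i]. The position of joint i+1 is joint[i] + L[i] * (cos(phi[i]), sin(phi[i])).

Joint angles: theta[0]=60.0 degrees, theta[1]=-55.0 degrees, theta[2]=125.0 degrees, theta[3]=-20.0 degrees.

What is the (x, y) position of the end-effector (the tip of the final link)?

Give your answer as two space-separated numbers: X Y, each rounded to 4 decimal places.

Answer: 2.6686 21.5937

Derivation:
joint[0] = (0.0000, 0.0000)  (base)
link 0: phi[0] = 60 = 60 deg
  cos(60 deg) = 0.5000, sin(60 deg) = 0.8660
  joint[1] = (0.0000, 0.0000) + 12 * (0.5000, 0.8660) = (0.0000 + 6.0000, 0.0000 + 10.3923) = (6.0000, 10.3923)
link 1: phi[1] = 60 + -55 = 5 deg
  cos(5 deg) = 0.9962, sin(5 deg) = 0.0872
  joint[2] = (6.0000, 10.3923) + 2 * (0.9962, 0.0872) = (6.0000 + 1.9924, 10.3923 + 0.1743) = (7.9924, 10.5666)
link 2: phi[2] = 60 + -55 + 125 = 130 deg
  cos(130 deg) = -0.6428, sin(130 deg) = 0.7660
  joint[3] = (7.9924, 10.5666) + 3.6 * (-0.6428, 0.7660) = (7.9924 + -2.3140, 10.5666 + 2.7578) = (5.6784, 13.3244)
link 3: phi[3] = 60 + -55 + 125 + -20 = 110 deg
  cos(110 deg) = -0.3420, sin(110 deg) = 0.9397
  joint[4] = (5.6784, 13.3244) + 8.8 * (-0.3420, 0.9397) = (5.6784 + -3.0098, 13.3244 + 8.2693) = (2.6686, 21.5937)
End effector: (2.6686, 21.5937)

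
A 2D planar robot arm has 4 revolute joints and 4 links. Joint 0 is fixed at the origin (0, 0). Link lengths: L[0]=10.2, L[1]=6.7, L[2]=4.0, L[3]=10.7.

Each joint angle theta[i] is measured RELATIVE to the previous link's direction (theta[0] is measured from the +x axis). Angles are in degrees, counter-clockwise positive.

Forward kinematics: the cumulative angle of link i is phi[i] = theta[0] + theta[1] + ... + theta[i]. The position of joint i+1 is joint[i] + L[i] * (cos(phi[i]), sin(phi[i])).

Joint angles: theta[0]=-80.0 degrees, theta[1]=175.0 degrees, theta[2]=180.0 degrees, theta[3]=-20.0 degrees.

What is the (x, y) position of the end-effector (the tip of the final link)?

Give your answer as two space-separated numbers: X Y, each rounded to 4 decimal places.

joint[0] = (0.0000, 0.0000)  (base)
link 0: phi[0] = -80 = -80 deg
  cos(-80 deg) = 0.1736, sin(-80 deg) = -0.9848
  joint[1] = (0.0000, 0.0000) + 10.2 * (0.1736, -0.9848) = (0.0000 + 1.7712, 0.0000 + -10.0450) = (1.7712, -10.0450)
link 1: phi[1] = -80 + 175 = 95 deg
  cos(95 deg) = -0.0872, sin(95 deg) = 0.9962
  joint[2] = (1.7712, -10.0450) + 6.7 * (-0.0872, 0.9962) = (1.7712 + -0.5839, -10.0450 + 6.6745) = (1.1873, -3.3705)
link 2: phi[2] = -80 + 175 + 180 = 275 deg
  cos(275 deg) = 0.0872, sin(275 deg) = -0.9962
  joint[3] = (1.1873, -3.3705) + 4 * (0.0872, -0.9962) = (1.1873 + 0.3486, -3.3705 + -3.9848) = (1.5359, -7.3553)
link 3: phi[3] = -80 + 175 + 180 + -20 = 255 deg
  cos(255 deg) = -0.2588, sin(255 deg) = -0.9659
  joint[4] = (1.5359, -7.3553) + 10.7 * (-0.2588, -0.9659) = (1.5359 + -2.7694, -7.3553 + -10.3354) = (-1.2335, -17.6907)
End effector: (-1.2335, -17.6907)

Answer: -1.2335 -17.6907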